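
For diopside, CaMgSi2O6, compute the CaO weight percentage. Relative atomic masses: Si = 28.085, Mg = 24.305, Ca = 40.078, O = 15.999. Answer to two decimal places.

Molar mass of CaMgSi2O6 = 1×40.078 + 1×24.305 + 2×28.085 + 6×15.999 = 216.547 g/mol.
Each formula unit contains 1 Ca, equivalent to 1/1 = 1.0000 mol CaO.
M(CaO) = 1×40.078 + 1×15.999 = 56.077 g/mol.
Mass of CaO per formula unit = 1.0000 × 56.077 = 56.077 g.
CaO wt% = 56.077 / 216.547 × 100 = 25.90%.

25.90 wt%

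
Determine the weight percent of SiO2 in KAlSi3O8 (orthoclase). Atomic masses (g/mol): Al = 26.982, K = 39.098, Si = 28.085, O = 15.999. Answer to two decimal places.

M(KAlSi3O8) = 278.327 g/mol; M(SiO2) = 60.083 g/mol.
Moles SiO2 per formula unit = 3 Si ÷ 1 = 3.0000.
SiO2 fraction = (3.0000 × 60.083) / 278.327 = 180.249/278.327 = 0.6476.

64.76 wt%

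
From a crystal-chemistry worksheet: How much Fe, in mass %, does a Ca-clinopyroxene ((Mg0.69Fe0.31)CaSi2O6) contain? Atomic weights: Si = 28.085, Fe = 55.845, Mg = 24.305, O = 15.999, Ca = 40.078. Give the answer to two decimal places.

Formula mass = 0.69·24.305 + 0.31·55.845 + 1·40.078 + 2·28.085 + 6·15.999 = 226.324 g/mol, of which 17.312 g is Fe.
So Fe makes up 17.312/226.324 = 0.0765 of the mass, i.e. 7.65%.

7.65 mass %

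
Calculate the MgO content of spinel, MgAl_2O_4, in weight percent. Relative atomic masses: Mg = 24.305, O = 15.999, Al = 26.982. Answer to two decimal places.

Formula mass = 142.265 g/mol.
1 Mg → 1.0000 mol MgO per formula unit; M(MgO) = 40.304, so MgO mass = 40.304 g.
40.304/142.265 × 100 = 28.33 wt%.

28.33 wt%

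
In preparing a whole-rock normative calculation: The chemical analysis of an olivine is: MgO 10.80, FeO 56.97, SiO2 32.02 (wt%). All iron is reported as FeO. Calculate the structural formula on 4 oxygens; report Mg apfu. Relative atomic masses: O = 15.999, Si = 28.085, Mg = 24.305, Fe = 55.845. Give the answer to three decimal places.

0.504 Mg apfu

MgO: 10.80/40.304 = 0.26796 mol → 0.26796 mol Mg, 0.26796 mol O.
FeO: 56.97/71.844 = 0.79297 mol → 0.79297 mol Fe, 0.79297 mol O.
SiO2: 32.02/60.083 = 0.53293 mol → 0.53293 mol Si, 1.06586 mol O.
Total oxygen = 2.12679 mol. Normalization factor = 4/2.12679 = 1.88077.
Mg per 4 O = 0.26796 × 1.88077 = 0.504.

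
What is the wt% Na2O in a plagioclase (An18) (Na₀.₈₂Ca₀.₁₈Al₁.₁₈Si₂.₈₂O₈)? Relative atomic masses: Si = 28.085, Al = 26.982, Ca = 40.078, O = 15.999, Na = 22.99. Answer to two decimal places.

Formula mass = 265.096 g/mol.
0.82 Na → 0.4100 mol Na2O per formula unit; M(Na2O) = 61.979, so Na2O mass = 25.411 g.
25.411/265.096 × 100 = 9.59 wt%.

9.59 wt%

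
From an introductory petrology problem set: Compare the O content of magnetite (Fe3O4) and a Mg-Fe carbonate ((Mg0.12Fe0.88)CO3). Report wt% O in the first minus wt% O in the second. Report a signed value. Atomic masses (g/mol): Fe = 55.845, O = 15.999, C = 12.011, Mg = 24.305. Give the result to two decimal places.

M(Fe3O4) = 231.531 g/mol, so wt% O = 63.996/231.531 × 100 = 27.64%.
M((Mg0.12Fe0.88)CO3) = 112.068 g/mol, so wt% O = 47.997/112.068 × 100 = 42.83%.
27.64 − 42.83 = -15.19 pp.

-15.19 percentage points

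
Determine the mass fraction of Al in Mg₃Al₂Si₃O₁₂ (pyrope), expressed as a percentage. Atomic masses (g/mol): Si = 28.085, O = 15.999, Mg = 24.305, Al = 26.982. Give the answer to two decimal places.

13.39 mass %

M(Mg₃Al₂Si₃O₁₂) = 403.122 g/mol.
Al contributes 2 × 26.982 = 53.964 g per mole.
53.964/403.122 = 0.1339 → 13.39%.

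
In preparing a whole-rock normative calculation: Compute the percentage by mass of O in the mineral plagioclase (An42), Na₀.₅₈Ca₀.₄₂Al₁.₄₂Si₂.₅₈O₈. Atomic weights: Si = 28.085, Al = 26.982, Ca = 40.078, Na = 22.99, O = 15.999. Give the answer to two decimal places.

M(Na₀.₅₈Ca₀.₄₂Al₁.₄₂Si₂.₅₈O₈) = 268.933 g/mol.
O contributes 8 × 15.999 = 127.992 g per mole.
127.992/268.933 = 0.4759 → 47.59%.

47.59 weight percent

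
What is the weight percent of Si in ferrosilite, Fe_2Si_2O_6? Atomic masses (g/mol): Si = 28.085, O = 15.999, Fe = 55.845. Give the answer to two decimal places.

21.29 weight percent

Molar mass of Fe_2Si_2O_6: 2*55.845 + 2*28.085 + 6*15.999 = 263.854 g/mol.
Mass of Si per formula unit: 2 × 28.085 = 56.170 g.
Weight fraction Si = 56.170 / 263.854 = 0.2129.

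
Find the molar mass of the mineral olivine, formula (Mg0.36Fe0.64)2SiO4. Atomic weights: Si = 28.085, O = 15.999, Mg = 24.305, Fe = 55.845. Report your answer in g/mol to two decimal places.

M = 0.72×24.305 + 1.28×55.845 + 1×28.085 + 4×15.999

181.06 g/mol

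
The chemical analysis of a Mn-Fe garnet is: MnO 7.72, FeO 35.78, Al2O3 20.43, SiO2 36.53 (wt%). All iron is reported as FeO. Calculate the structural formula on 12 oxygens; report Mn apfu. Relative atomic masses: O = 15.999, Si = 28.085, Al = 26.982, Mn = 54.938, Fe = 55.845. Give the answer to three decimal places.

0.539 Mn apfu

MnO: 7.72/70.937 = 0.10883 mol → 0.10883 mol Mn, 0.10883 mol O.
FeO: 35.78/71.844 = 0.49802 mol → 0.49802 mol Fe, 0.49802 mol O.
Al2O3: 20.43/101.961 = 0.20037 mol → 0.40074 mol Al, 0.60111 mol O.
SiO2: 36.53/60.083 = 0.60799 mol → 0.60799 mol Si, 1.21598 mol O.
Total oxygen = 2.42394 mol. Normalization factor = 12/2.42394 = 4.95062.
Mn per 12 O = 0.10883 × 4.95062 = 0.539.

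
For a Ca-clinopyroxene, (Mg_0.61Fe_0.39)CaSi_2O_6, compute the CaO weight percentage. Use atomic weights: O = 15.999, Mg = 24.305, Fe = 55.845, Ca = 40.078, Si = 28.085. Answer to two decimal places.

Formula mass = 228.848 g/mol.
1 Ca → 1.0000 mol CaO per formula unit; M(CaO) = 56.077, so CaO mass = 56.077 g.
56.077/228.848 × 100 = 24.50 wt%.

24.50 wt%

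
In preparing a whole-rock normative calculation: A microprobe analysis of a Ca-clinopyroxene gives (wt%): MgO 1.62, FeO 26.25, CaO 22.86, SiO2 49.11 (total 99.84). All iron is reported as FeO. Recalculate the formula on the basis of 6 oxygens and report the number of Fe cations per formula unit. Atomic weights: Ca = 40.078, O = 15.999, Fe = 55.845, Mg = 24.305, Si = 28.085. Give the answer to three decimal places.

0.896 Fe apfu

MgO: 1.62/40.304 = 0.04019 mol → 0.04019 mol Mg, 0.04019 mol O.
FeO: 26.25/71.844 = 0.36537 mol → 0.36537 mol Fe, 0.36537 mol O.
CaO: 22.86/56.077 = 0.40765 mol → 0.40765 mol Ca, 0.40765 mol O.
SiO2: 49.11/60.083 = 0.81737 mol → 0.81737 mol Si, 1.63474 mol O.
Total oxygen = 2.44795 mol. Normalization factor = 6/2.44795 = 2.45103.
Fe per 6 O = 0.36537 × 2.45103 = 0.896.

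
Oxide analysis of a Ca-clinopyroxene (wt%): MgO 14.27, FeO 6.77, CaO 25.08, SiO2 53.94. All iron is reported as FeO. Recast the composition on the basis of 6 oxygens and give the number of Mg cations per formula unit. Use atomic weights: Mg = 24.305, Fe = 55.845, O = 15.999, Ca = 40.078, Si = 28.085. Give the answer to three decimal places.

0.789 Mg apfu

14.27 wt% MgO ÷ 40.304 g/mol = 0.35406 mol, giving 0.35406 Mg and 0.35406 O.
6.77 wt% FeO ÷ 71.844 g/mol = 0.09423 mol, giving 0.09423 Fe and 0.09423 O.
25.08 wt% CaO ÷ 56.077 g/mol = 0.44724 mol, giving 0.44724 Ca and 0.44724 O.
53.94 wt% SiO2 ÷ 60.083 g/mol = 0.89776 mol, giving 0.89776 Si and 1.79552 O.
Oxygen sums to 2.69105; scaling by 6/2.69105 = 2.22961 puts the formula on 6 O.
Mg: 0.35406 × 2.22961 = 0.789 atoms per formula unit.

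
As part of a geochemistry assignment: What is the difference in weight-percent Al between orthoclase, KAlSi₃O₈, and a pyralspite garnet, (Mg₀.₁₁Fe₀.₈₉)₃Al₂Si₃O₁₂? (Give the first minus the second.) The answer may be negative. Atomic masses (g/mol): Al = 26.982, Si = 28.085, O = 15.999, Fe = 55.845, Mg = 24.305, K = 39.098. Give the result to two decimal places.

Al in KAlSi₃O₈: molar mass 278.327 g/mol; 1×26.982 = 26.982 g → 9.69 wt%.
Al in (Mg₀.₁₁Fe₀.₈₉)₃Al₂Si₃O₁₂: molar mass 487.334 g/mol; 2×26.982 = 53.964 g → 11.07 wt%.
Difference = 9.69 − 11.07 = -1.38 percentage points.

-1.38 percentage points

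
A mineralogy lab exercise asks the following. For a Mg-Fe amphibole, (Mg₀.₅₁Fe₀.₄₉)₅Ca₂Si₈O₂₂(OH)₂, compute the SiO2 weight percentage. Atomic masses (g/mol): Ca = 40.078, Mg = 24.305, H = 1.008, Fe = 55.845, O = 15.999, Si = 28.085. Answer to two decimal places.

54.03 wt%

Formula mass = 889.626 g/mol.
8 Si → 8.0000 mol SiO2 per formula unit; M(SiO2) = 60.083, so SiO2 mass = 480.664 g.
480.664/889.626 × 100 = 54.03 wt%.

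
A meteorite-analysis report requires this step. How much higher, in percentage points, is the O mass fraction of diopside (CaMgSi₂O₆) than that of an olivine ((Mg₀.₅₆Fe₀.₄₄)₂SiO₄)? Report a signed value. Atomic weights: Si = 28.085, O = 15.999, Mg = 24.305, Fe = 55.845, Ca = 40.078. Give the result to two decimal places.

M(CaMgSi₂O₆) = 216.547 g/mol, so wt% O = 95.994/216.547 × 100 = 44.33%.
M((Mg₀.₅₆Fe₀.₄₄)₂SiO₄) = 168.446 g/mol, so wt% O = 63.996/168.446 × 100 = 37.99%.
44.33 − 37.99 = 6.34 pp.

6.34 percentage points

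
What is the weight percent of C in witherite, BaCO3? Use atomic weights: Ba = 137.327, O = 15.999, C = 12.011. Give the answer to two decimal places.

M(BaCO3) = 197.335 g/mol.
C contributes 1 × 12.011 = 12.011 g per mole.
12.011/197.335 = 0.0609 → 6.09%.

6.09 weight percent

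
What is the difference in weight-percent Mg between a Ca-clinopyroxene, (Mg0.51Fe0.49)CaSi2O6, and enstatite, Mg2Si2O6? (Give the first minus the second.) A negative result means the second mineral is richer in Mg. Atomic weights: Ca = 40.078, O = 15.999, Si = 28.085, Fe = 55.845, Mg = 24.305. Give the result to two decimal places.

First mineral: 12.396 g Mg in 232.002 g formula = 5.34 wt% Mg.
Second mineral: 48.610 g Mg in 200.774 g formula = 24.21 wt% Mg.
5.34% − 24.21% gives a difference of -18.87 percentage points.

-18.87 percentage points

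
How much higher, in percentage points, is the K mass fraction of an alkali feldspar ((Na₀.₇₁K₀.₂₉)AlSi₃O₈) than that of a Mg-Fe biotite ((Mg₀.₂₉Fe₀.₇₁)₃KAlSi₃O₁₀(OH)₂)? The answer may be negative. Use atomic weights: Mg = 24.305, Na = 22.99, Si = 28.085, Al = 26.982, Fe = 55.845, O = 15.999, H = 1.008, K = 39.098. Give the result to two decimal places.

First mineral: 11.338 g K in 266.890 g formula = 4.25 wt% K.
Second mineral: 39.098 g K in 484.434 g formula = 8.07 wt% K.
4.25% − 8.07% gives a difference of -3.82 percentage points.

-3.82 percentage points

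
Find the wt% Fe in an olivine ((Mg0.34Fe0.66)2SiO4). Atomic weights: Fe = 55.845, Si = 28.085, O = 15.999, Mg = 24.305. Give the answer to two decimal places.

40.43 weight percent

M((Mg0.34Fe0.66)2SiO4) = 182.324 g/mol.
Fe contributes 1.32 × 55.845 = 73.715 g per mole.
73.715/182.324 = 0.4043 → 40.43%.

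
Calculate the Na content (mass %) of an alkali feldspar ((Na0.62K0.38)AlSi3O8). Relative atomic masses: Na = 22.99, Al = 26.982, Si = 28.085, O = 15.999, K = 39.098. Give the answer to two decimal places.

5.31 mass %

Formula mass = 0.62×22.99 + 0.38×39.098 + 1×26.982 + 3×28.085 + 8×15.999 = 268.340 g/mol, of which 14.254 g is Na.
So Na makes up 14.254/268.340 = 0.0531 of the mass, i.e. 5.31%.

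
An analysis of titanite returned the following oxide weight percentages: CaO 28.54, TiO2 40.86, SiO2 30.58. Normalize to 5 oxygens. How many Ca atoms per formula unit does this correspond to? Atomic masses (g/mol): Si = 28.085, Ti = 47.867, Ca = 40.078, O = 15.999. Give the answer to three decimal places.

CaO: 28.54/56.077 = 0.50894 mol → 0.50894 mol Ca, 0.50894 mol O.
TiO2: 40.86/79.865 = 0.51161 mol → 0.51161 mol Ti, 1.02322 mol O.
SiO2: 30.58/60.083 = 0.50896 mol → 0.50896 mol Si, 1.01792 mol O.
Total oxygen = 2.55008 mol. Normalization factor = 5/2.55008 = 1.96072.
Ca per 5 O = 0.50894 × 1.96072 = 0.998.

0.998 Ca apfu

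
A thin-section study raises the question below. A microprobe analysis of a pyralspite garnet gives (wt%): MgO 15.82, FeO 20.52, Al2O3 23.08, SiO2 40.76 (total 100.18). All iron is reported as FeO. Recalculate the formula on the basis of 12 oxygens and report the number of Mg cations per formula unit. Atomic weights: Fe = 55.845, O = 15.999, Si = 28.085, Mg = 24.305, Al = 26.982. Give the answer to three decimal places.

1.736 Mg apfu

MgO: 15.82/40.304 = 0.39252 mol → 0.39252 mol Mg, 0.39252 mol O.
FeO: 20.52/71.844 = 0.28562 mol → 0.28562 mol Fe, 0.28562 mol O.
Al2O3: 23.08/101.961 = 0.22636 mol → 0.45272 mol Al, 0.67908 mol O.
SiO2: 40.76/60.083 = 0.67839 mol → 0.67839 mol Si, 1.35678 mol O.
Total oxygen = 2.71400 mol. Normalization factor = 12/2.71400 = 4.42152.
Mg per 12 O = 0.39252 × 4.42152 = 1.736.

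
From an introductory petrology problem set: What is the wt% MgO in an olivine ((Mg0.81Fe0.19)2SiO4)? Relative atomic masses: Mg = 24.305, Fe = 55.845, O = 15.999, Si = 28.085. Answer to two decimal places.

42.77 wt%

Molar mass of (Mg0.81Fe0.19)2SiO4 = 1.62×24.305 + 0.38×55.845 + 1×28.085 + 4×15.999 = 152.676 g/mol.
Each formula unit contains 1.62 Mg, equivalent to 1.62/1 = 1.6200 mol MgO.
M(MgO) = 1×24.305 + 1×15.999 = 40.304 g/mol.
Mass of MgO per formula unit = 1.6200 × 40.304 = 65.292 g.
MgO wt% = 65.292 / 152.676 × 100 = 42.77%.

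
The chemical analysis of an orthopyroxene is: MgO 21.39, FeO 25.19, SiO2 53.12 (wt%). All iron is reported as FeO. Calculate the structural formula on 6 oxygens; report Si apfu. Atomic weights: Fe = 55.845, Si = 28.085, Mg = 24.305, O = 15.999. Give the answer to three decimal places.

2.002 Si apfu

MgO (M=40.304): mol = 0.53072; Mg = 0.53072, O = 0.53072.
FeO (M=71.844): mol = 0.35062; Fe = 0.35062, O = 0.35062.
SiO2 (M=60.083): mol = 0.88411; Si = 0.88411, O = 1.76822.
ΣO = 2.64956; factor = 6/ΣO = 2.26453.
Si apfu = 0.88411 × 2.26453 = 2.002.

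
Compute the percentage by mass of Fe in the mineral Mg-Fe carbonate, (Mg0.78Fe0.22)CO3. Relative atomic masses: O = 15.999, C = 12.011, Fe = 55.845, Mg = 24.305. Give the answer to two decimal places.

Molar mass of (Mg0.78Fe0.22)CO3: 0.78*24.305 + 0.22*55.845 + 1*12.011 + 3*15.999 = 91.252 g/mol.
Mass of Fe per formula unit: 0.22 × 55.845 = 12.286 g.
Weight fraction Fe = 12.286 / 91.252 = 0.1346.

13.46 wt%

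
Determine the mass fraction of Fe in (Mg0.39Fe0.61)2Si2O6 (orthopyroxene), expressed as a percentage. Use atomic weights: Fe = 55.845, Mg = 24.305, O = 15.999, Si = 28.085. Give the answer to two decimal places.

Molar mass of (Mg0.39Fe0.61)2Si2O6: 0.78·24.305 + 1.22·55.845 + 2·28.085 + 6·15.999 = 239.253 g/mol.
Mass of Fe per formula unit: 1.22 × 55.845 = 68.131 g.
Weight fraction Fe = 68.131 / 239.253 = 0.2848.

28.48 wt%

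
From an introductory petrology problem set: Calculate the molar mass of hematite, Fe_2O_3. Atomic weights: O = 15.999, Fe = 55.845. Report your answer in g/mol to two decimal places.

159.69 g/mol

The formula mass is the sum 2*55.845 + 3*15.999.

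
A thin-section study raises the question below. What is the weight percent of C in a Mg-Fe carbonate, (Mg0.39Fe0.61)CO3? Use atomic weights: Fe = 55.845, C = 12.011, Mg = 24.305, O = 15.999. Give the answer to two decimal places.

Formula mass = 0.39*24.305 + 0.61*55.845 + 1*12.011 + 3*15.999 = 103.552 g/mol, of which 12.011 g is C.
So C makes up 12.011/103.552 = 0.1160 of the mass, i.e. 11.60%.

11.60 wt%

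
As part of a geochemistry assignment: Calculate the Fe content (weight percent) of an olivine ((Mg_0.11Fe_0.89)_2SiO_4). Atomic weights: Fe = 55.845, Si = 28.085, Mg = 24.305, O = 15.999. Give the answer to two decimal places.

Molar mass of (Mg_0.11Fe_0.89)_2SiO_4: 0.22·24.305 + 1.78·55.845 + 1·28.085 + 4·15.999 = 196.832 g/mol.
Mass of Fe per formula unit: 1.78 × 55.845 = 99.404 g.
Weight fraction Fe = 99.404 / 196.832 = 0.5050.

50.50 weight percent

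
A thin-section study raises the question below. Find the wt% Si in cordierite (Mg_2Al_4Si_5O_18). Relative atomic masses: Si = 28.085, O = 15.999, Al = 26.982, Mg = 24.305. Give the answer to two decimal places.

24.01 weight percent

Molar mass of Mg_2Al_4Si_5O_18: 2·24.305 + 4·26.982 + 5·28.085 + 18·15.999 = 584.945 g/mol.
Mass of Si per formula unit: 5 × 28.085 = 140.425 g.
Weight fraction Si = 140.425 / 584.945 = 0.2401.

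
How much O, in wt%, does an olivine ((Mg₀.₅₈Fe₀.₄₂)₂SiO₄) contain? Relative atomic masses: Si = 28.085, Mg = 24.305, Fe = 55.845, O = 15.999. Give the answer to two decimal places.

Formula mass = 1.16×24.305 + 0.84×55.845 + 1×28.085 + 4×15.999 = 167.185 g/mol, of which 63.996 g is O.
So O makes up 63.996/167.185 = 0.3828 of the mass, i.e. 38.28%.

38.28 wt%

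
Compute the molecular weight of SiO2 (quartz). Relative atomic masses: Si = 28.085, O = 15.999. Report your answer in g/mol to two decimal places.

Si: 1 × 28.085 = 28.0850
O: 2 × 15.999 = 31.9980
Summing the contributions gives the formula mass.

60.08 g/mol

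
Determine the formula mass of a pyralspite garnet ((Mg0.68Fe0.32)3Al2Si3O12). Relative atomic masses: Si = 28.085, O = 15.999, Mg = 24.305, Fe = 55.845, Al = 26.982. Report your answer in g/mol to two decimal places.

433.40 g/mol

The formula mass is the sum 2.04×24.305 + 0.96×55.845 + 2×26.982 + 3×28.085 + 12×15.999.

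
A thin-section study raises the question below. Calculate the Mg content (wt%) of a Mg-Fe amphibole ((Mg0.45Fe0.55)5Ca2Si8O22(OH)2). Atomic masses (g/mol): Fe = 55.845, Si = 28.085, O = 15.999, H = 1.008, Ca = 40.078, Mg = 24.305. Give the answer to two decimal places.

Formula mass = 2.25×24.305 + 2.75×55.845 + 2×40.078 + 8×28.085 + 24×15.999 + 2×1.008 = 899.088 g/mol, of which 54.686 g is Mg.
So Mg makes up 54.686/899.088 = 0.0608 of the mass, i.e. 6.08%.

6.08 wt%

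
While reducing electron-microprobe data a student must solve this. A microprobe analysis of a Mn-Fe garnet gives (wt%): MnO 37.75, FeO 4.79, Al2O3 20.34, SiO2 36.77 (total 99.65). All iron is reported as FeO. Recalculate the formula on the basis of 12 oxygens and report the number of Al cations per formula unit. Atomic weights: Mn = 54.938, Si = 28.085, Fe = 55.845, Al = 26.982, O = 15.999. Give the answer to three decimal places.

MnO: 37.75/70.937 = 0.53216 mol → 0.53216 mol Mn, 0.53216 mol O.
FeO: 4.79/71.844 = 0.06667 mol → 0.06667 mol Fe, 0.06667 mol O.
Al2O3: 20.34/101.961 = 0.19949 mol → 0.39898 mol Al, 0.59847 mol O.
SiO2: 36.77/60.083 = 0.61199 mol → 0.61199 mol Si, 1.22398 mol O.
Total oxygen = 2.42128 mol. Normalization factor = 12/2.42128 = 4.95606.
Al per 12 O = 0.39898 × 4.95606 = 1.977.

1.977 Al apfu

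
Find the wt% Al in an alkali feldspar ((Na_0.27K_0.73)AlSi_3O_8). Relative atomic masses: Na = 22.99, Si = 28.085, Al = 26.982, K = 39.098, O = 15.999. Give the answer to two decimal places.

Molar mass of (Na_0.27K_0.73)AlSi_3O_8: 0.27*22.99 + 0.73*39.098 + 1*26.982 + 3*28.085 + 8*15.999 = 273.978 g/mol.
Mass of Al per formula unit: 1 × 26.982 = 26.982 g.
Weight fraction Al = 26.982 / 273.978 = 0.0985.

9.85 wt%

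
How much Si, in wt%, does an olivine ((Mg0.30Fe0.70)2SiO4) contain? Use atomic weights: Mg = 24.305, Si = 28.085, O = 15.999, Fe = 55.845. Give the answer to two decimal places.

15.19 wt%

Molar mass of (Mg0.30Fe0.70)2SiO4: 0.60·24.305 + 1.40·55.845 + 1·28.085 + 4·15.999 = 184.847 g/mol.
Mass of Si per formula unit: 1 × 28.085 = 28.085 g.
Weight fraction Si = 28.085 / 184.847 = 0.1519.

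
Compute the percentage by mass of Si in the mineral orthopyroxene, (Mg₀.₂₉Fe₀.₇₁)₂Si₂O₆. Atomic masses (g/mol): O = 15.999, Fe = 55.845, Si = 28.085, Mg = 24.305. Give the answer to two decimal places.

22.87 wt%

Molar mass of (Mg₀.₂₉Fe₀.₇₁)₂Si₂O₆: 0.58*24.305 + 1.42*55.845 + 2*28.085 + 6*15.999 = 245.561 g/mol.
Mass of Si per formula unit: 2 × 28.085 = 56.170 g.
Weight fraction Si = 56.170 / 245.561 = 0.2287.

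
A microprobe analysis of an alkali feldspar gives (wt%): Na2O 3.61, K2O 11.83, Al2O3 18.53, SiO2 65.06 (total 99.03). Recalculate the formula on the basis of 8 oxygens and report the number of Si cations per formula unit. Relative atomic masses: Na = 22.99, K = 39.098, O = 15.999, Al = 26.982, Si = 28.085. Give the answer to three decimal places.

2.993 Si apfu

3.61 wt% Na2O ÷ 61.979 g/mol = 0.05825 mol, giving 0.11650 Na and 0.05825 O.
11.83 wt% K2O ÷ 94.195 g/mol = 0.12559 mol, giving 0.25118 K and 0.12559 O.
18.53 wt% Al2O3 ÷ 101.961 g/mol = 0.18174 mol, giving 0.36348 Al and 0.54522 O.
65.06 wt% SiO2 ÷ 60.083 g/mol = 1.08284 mol, giving 1.08284 Si and 2.16568 O.
Oxygen sums to 2.89474; scaling by 8/2.89474 = 2.76363 puts the formula on 8 O.
Si: 1.08284 × 2.76363 = 2.993 atoms per formula unit.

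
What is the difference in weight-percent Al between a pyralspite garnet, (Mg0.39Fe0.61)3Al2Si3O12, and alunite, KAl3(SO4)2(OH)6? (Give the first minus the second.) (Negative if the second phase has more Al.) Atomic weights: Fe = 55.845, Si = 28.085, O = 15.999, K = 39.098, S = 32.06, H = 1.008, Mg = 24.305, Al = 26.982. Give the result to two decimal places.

-7.83 percentage points

Al in (Mg0.39Fe0.61)3Al2Si3O12: molar mass 460.840 g/mol; 2×26.982 = 53.964 g → 11.71 wt%.
Al in KAl3(SO4)2(OH)6: molar mass 414.198 g/mol; 3×26.982 = 80.946 g → 19.54 wt%.
Difference = 11.71 − 19.54 = -7.83 percentage points.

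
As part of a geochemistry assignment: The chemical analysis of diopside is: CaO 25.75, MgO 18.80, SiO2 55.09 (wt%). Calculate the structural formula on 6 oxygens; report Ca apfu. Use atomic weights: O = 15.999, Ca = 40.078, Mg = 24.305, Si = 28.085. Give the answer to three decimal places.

0.998 Ca apfu

CaO: 25.75/56.077 = 0.45919 mol → 0.45919 mol Ca, 0.45919 mol O.
MgO: 18.80/40.304 = 0.46645 mol → 0.46645 mol Mg, 0.46645 mol O.
SiO2: 55.09/60.083 = 0.91690 mol → 0.91690 mol Si, 1.83380 mol O.
Total oxygen = 2.75944 mol. Normalization factor = 6/2.75944 = 2.17435.
Ca per 6 O = 0.45919 × 2.17435 = 0.998.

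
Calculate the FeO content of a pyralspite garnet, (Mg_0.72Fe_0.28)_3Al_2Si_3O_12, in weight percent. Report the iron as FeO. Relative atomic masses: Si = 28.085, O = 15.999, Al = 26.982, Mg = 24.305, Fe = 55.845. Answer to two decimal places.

Molar mass of (Mg_0.72Fe_0.28)_3Al_2Si_3O_12 = 2.16×24.305 + 0.84×55.845 + 2×26.982 + 3×28.085 + 12×15.999 = 429.616 g/mol.
Each formula unit contains 0.84 Fe, equivalent to 0.84/1 = 0.8400 mol FeO.
M(FeO) = 1×55.845 + 1×15.999 = 71.844 g/mol.
Mass of FeO per formula unit = 0.8400 × 71.844 = 60.349 g.
FeO wt% = 60.349 / 429.616 × 100 = 14.05%.

14.05 wt%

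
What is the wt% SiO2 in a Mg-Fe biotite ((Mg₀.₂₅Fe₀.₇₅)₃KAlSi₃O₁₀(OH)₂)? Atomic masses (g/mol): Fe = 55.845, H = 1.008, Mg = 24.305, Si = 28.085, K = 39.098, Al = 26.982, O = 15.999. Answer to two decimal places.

36.92 wt%

Formula mass = 488.219 g/mol.
3 Si → 3.0000 mol SiO2 per formula unit; M(SiO2) = 60.083, so SiO2 mass = 180.249 g.
180.249/488.219 × 100 = 36.92 wt%.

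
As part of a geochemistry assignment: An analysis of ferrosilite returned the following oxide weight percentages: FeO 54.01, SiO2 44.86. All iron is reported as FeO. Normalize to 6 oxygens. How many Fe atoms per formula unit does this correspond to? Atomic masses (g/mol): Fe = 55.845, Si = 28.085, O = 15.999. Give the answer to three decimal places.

2.009 Fe apfu

FeO (M=71.844): mol = 0.75177; Fe = 0.75177, O = 0.75177.
SiO2 (M=60.083): mol = 0.74663; Si = 0.74663, O = 1.49326.
ΣO = 2.24503; factor = 6/ΣO = 2.67257.
Fe apfu = 0.75177 × 2.67257 = 2.009.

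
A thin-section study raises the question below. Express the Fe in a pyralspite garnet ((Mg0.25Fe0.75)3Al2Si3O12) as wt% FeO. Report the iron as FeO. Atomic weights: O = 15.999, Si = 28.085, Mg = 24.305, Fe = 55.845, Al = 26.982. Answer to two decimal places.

Formula mass = 474.087 g/mol.
2.25 Fe → 2.2500 mol FeO per formula unit; M(FeO) = 71.844, so FeO mass = 161.649 g.
161.649/474.087 × 100 = 34.10 wt%.

34.10 wt%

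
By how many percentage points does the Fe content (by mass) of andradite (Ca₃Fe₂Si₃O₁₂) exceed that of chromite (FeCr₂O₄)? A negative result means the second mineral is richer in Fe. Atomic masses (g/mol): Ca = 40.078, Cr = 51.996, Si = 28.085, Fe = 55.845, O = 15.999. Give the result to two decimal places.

M(Ca₃Fe₂Si₃O₁₂) = 508.167 g/mol, so wt% Fe = 111.690/508.167 × 100 = 21.98%.
M(FeCr₂O₄) = 223.833 g/mol, so wt% Fe = 55.845/223.833 × 100 = 24.95%.
21.98 − 24.95 = -2.97 pp.

-2.97 percentage points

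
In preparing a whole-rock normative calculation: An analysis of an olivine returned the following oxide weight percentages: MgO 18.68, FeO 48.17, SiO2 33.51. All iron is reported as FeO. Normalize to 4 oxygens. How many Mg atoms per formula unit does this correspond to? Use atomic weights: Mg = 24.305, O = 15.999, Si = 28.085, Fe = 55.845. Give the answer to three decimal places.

0.824 Mg apfu

18.68 wt% MgO ÷ 40.304 g/mol = 0.46348 mol, giving 0.46348 Mg and 0.46348 O.
48.17 wt% FeO ÷ 71.844 g/mol = 0.67048 mol, giving 0.67048 Fe and 0.67048 O.
33.51 wt% SiO2 ÷ 60.083 g/mol = 0.55773 mol, giving 0.55773 Si and 1.11546 O.
Oxygen sums to 2.24942; scaling by 4/2.24942 = 1.77824 puts the formula on 4 O.
Mg: 0.46348 × 1.77824 = 0.824 atoms per formula unit.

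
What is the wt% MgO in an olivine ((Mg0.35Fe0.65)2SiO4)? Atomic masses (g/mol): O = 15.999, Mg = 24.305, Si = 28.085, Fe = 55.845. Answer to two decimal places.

15.53 wt%

Formula mass = 181.693 g/mol.
0.70 Mg → 0.7000 mol MgO per formula unit; M(MgO) = 40.304, so MgO mass = 28.213 g.
28.213/181.693 × 100 = 15.53 wt%.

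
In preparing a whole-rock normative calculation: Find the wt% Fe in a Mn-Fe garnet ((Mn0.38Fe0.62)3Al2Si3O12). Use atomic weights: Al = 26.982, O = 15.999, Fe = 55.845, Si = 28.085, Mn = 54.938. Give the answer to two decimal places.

Molar mass of (Mn0.38Fe0.62)3Al2Si3O12: 1.14×54.938 + 1.86×55.845 + 2×26.982 + 3×28.085 + 12×15.999 = 496.708 g/mol.
Mass of Fe per formula unit: 1.86 × 55.845 = 103.872 g.
Weight fraction Fe = 103.872 / 496.708 = 0.2091.

20.91 weight percent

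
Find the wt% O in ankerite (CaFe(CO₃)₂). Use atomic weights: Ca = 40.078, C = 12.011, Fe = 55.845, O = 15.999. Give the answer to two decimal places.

Molar mass of CaFe(CO₃)₂: 1*40.078 + 1*55.845 + 2*12.011 + 6*15.999 = 215.939 g/mol.
Mass of O per formula unit: 6 × 15.999 = 95.994 g.
Weight fraction O = 95.994 / 215.939 = 0.4445.

44.45 mass %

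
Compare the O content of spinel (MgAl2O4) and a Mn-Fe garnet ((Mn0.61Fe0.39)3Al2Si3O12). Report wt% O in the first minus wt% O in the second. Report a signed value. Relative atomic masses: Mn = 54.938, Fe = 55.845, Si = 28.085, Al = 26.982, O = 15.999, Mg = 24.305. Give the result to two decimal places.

First mineral: 63.996 g O in 142.265 g formula = 44.98 wt% O.
Second mineral: 191.988 g O in 496.082 g formula = 38.70 wt% O.
44.98% − 38.70% gives a difference of 6.28 percentage points.

6.28 percentage points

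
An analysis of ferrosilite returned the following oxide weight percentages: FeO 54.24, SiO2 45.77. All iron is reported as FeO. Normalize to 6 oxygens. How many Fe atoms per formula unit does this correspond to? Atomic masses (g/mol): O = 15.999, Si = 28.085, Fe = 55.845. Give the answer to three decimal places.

1.988 Fe apfu

54.24 wt% FeO ÷ 71.844 g/mol = 0.75497 mol, giving 0.75497 Fe and 0.75497 O.
45.77 wt% SiO2 ÷ 60.083 g/mol = 0.76178 mol, giving 0.76178 Si and 1.52356 O.
Oxygen sums to 2.27853; scaling by 6/2.27853 = 2.63328 puts the formula on 6 O.
Fe: 0.75497 × 2.63328 = 1.988 atoms per formula unit.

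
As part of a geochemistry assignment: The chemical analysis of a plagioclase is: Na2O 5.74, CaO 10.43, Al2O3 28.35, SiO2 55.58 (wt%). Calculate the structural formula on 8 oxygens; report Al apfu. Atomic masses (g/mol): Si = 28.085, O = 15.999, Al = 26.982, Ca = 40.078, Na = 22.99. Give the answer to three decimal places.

1.502 Al apfu

Na2O (M=61.979): mol = 0.09261; Na = 0.18522, O = 0.09261.
CaO (M=56.077): mol = 0.18599; Ca = 0.18599, O = 0.18599.
Al2O3 (M=101.961): mol = 0.27805; Al = 0.55610, O = 0.83415.
SiO2 (M=60.083): mol = 0.92505; Si = 0.92505, O = 1.85010.
ΣO = 2.96285; factor = 8/ΣO = 2.70010.
Al apfu = 0.55610 × 2.70010 = 1.502.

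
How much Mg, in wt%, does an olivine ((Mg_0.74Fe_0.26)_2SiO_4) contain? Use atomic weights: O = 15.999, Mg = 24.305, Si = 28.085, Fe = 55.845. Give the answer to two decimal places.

22.90 wt%

Molar mass of (Mg_0.74Fe_0.26)_2SiO_4: 1.48*24.305 + 0.52*55.845 + 1*28.085 + 4*15.999 = 157.092 g/mol.
Mass of Mg per formula unit: 1.48 × 24.305 = 35.971 g.
Weight fraction Mg = 35.971 / 157.092 = 0.2290.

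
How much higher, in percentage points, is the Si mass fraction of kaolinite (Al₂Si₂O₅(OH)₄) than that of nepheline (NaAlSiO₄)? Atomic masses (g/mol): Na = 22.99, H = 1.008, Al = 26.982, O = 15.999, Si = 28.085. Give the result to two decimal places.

Si in Al₂Si₂O₅(OH)₄: molar mass 258.157 g/mol; 2×28.085 = 56.170 g → 21.76 wt%.
Si in NaAlSiO₄: molar mass 142.053 g/mol; 1×28.085 = 28.085 g → 19.77 wt%.
Difference = 21.76 − 19.77 = 1.99 percentage points.

1.99 percentage points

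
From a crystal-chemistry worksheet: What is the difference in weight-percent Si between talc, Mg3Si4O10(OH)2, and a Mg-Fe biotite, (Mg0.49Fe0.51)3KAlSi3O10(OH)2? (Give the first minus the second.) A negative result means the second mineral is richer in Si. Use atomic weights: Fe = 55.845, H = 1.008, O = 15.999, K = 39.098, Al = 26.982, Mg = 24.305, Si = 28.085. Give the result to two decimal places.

Si in Mg3Si4O10(OH)2: molar mass 379.259 g/mol; 4×28.085 = 112.340 g → 29.62 wt%.
Si in (Mg0.49Fe0.51)3KAlSi3O10(OH)2: molar mass 465.510 g/mol; 3×28.085 = 84.255 g → 18.10 wt%.
Difference = 29.62 − 18.10 = 11.52 percentage points.

11.52 percentage points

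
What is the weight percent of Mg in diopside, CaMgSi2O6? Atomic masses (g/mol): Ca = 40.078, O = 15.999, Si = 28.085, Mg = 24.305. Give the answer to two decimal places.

Formula mass = 1·40.078 + 1·24.305 + 2·28.085 + 6·15.999 = 216.547 g/mol, of which 24.305 g is Mg.
So Mg makes up 24.305/216.547 = 0.1122 of the mass, i.e. 11.22%.

11.22 weight percent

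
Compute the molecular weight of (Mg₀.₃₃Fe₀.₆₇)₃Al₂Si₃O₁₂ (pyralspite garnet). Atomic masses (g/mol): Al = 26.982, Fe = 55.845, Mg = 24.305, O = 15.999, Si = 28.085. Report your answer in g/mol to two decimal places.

The formula mass is the sum 0.99×24.305 + 2.01×55.845 + 2×26.982 + 3×28.085 + 12×15.999.

466.52 g/mol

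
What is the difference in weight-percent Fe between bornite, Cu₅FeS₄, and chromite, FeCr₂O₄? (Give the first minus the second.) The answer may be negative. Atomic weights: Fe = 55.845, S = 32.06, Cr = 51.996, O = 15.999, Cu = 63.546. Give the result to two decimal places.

First mineral: 55.845 g Fe in 501.815 g formula = 11.13 wt% Fe.
Second mineral: 55.845 g Fe in 223.833 g formula = 24.95 wt% Fe.
11.13% − 24.95% gives a difference of -13.82 percentage points.

-13.82 percentage points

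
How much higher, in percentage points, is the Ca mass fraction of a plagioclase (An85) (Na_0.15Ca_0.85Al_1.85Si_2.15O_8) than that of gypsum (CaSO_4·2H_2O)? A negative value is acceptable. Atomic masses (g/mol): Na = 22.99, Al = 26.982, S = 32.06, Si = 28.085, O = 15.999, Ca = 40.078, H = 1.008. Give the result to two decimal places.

-10.93 percentage points

M(Na_0.15Ca_0.85Al_1.85Si_2.15O_8) = 275.806 g/mol, so wt% Ca = 34.066/275.806 × 100 = 12.35%.
M(CaSO_4·2H_2O) = 172.164 g/mol, so wt% Ca = 40.078/172.164 × 100 = 23.28%.
12.35 − 23.28 = -10.93 pp.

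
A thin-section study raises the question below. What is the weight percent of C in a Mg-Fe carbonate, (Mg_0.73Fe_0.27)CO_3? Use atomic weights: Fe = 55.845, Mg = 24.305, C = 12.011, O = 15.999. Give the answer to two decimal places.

Formula mass = 0.73*24.305 + 0.27*55.845 + 1*12.011 + 3*15.999 = 92.829 g/mol, of which 12.011 g is C.
So C makes up 12.011/92.829 = 0.1294 of the mass, i.e. 12.94%.

12.94 mass %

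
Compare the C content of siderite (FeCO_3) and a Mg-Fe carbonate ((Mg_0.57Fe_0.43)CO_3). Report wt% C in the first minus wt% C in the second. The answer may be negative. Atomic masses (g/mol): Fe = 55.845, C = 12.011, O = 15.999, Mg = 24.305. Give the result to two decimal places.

-1.90 percentage points

C in FeCO_3: molar mass 115.853 g/mol; 1×12.011 = 12.011 g → 10.37 wt%.
C in (Mg_0.57Fe_0.43)CO_3: molar mass 97.875 g/mol; 1×12.011 = 12.011 g → 12.27 wt%.
Difference = 10.37 − 12.27 = -1.90 percentage points.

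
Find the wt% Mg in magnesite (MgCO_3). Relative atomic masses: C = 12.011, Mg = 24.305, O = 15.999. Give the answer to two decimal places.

Formula mass = 1×24.305 + 1×12.011 + 3×15.999 = 84.313 g/mol, of which 24.305 g is Mg.
So Mg makes up 24.305/84.313 = 0.2883 of the mass, i.e. 28.83%.

28.83 mass %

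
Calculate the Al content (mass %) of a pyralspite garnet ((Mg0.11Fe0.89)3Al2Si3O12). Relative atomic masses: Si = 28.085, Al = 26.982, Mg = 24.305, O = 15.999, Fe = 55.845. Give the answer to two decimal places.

Molar mass of (Mg0.11Fe0.89)3Al2Si3O12: 0.33·24.305 + 2.67·55.845 + 2·26.982 + 3·28.085 + 12·15.999 = 487.334 g/mol.
Mass of Al per formula unit: 2 × 26.982 = 53.964 g.
Weight fraction Al = 53.964 / 487.334 = 0.1107.

11.07 mass %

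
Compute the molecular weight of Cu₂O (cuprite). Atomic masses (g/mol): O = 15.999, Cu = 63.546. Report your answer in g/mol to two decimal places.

143.09 g/mol

The formula mass is the sum 2*63.546 + 1*15.999.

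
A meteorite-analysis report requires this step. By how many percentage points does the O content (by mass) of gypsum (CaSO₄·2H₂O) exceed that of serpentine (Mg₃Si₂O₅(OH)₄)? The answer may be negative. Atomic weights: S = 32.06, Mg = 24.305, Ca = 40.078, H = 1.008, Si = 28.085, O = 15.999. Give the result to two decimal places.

3.80 percentage points

M(CaSO₄·2H₂O) = 172.164 g/mol, so wt% O = 95.994/172.164 × 100 = 55.76%.
M(Mg₃Si₂O₅(OH)₄) = 277.108 g/mol, so wt% O = 143.991/277.108 × 100 = 51.96%.
55.76 − 51.96 = 3.80 pp.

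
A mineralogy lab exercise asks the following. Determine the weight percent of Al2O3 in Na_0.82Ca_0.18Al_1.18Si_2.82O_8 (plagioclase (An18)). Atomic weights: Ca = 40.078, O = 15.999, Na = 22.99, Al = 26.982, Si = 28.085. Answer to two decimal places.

Molar mass of Na_0.82Ca_0.18Al_1.18Si_2.82O_8 = 0.82×22.99 + 0.18×40.078 + 1.18×26.982 + 2.82×28.085 + 8×15.999 = 265.096 g/mol.
Each formula unit contains 1.18 Al, equivalent to 1.18/2 = 0.5900 mol Al2O3.
M(Al2O3) = 2×26.982 + 3×15.999 = 101.961 g/mol.
Mass of Al2O3 per formula unit = 0.5900 × 101.961 = 60.157 g.
Al2O3 wt% = 60.157 / 265.096 × 100 = 22.69%.

22.69 wt%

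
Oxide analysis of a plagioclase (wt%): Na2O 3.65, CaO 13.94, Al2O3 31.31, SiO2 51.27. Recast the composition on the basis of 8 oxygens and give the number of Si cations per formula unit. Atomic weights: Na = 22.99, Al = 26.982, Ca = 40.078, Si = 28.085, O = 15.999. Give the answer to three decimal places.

3.65 wt% Na2O ÷ 61.979 g/mol = 0.05889 mol, giving 0.11778 Na and 0.05889 O.
13.94 wt% CaO ÷ 56.077 g/mol = 0.24859 mol, giving 0.24859 Ca and 0.24859 O.
31.31 wt% Al2O3 ÷ 101.961 g/mol = 0.30708 mol, giving 0.61416 Al and 0.92124 O.
51.27 wt% SiO2 ÷ 60.083 g/mol = 0.85332 mol, giving 0.85332 Si and 1.70664 O.
Oxygen sums to 2.93536; scaling by 8/2.93536 = 2.72539 puts the formula on 8 O.
Si: 0.85332 × 2.72539 = 2.326 atoms per formula unit.

2.326 Si apfu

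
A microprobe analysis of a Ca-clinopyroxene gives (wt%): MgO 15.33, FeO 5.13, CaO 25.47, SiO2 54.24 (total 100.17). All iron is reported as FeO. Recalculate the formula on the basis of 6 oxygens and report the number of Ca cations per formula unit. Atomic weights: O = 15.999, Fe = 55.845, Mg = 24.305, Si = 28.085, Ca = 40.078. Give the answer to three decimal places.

MgO: 15.33/40.304 = 0.38036 mol → 0.38036 mol Mg, 0.38036 mol O.
FeO: 5.13/71.844 = 0.07140 mol → 0.07140 mol Fe, 0.07140 mol O.
CaO: 25.47/56.077 = 0.45420 mol → 0.45420 mol Ca, 0.45420 mol O.
SiO2: 54.24/60.083 = 0.90275 mol → 0.90275 mol Si, 1.80550 mol O.
Total oxygen = 2.71146 mol. Normalization factor = 6/2.71146 = 2.21283.
Ca per 6 O = 0.45420 × 2.21283 = 1.005.

1.005 Ca apfu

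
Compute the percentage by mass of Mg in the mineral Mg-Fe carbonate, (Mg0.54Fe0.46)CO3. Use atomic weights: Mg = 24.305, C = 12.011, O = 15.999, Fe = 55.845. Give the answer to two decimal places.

13.28 mass %

Formula mass = 0.54·24.305 + 0.46·55.845 + 1·12.011 + 3·15.999 = 98.821 g/mol, of which 13.125 g is Mg.
So Mg makes up 13.125/98.821 = 0.1328 of the mass, i.e. 13.28%.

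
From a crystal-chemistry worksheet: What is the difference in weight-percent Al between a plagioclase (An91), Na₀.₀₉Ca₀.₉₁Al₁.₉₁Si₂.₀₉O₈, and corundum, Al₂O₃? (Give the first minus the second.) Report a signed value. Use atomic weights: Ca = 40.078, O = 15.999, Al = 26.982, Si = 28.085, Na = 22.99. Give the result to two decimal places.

-34.31 percentage points

M(Na₀.₀₉Ca₀.₉₁Al₁.₉₁Si₂.₀₉O₈) = 276.765 g/mol, so wt% Al = 51.536/276.765 × 100 = 18.62%.
M(Al₂O₃) = 101.961 g/mol, so wt% Al = 53.964/101.961 × 100 = 52.93%.
18.62 − 52.93 = -34.31 pp.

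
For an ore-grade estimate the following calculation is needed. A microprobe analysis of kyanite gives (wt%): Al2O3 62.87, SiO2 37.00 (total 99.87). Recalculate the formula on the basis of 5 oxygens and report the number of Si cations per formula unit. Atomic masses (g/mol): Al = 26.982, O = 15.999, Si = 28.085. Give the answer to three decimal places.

0.999 Si apfu

62.87 wt% Al2O3 ÷ 101.961 g/mol = 0.61661 mol, giving 1.23322 Al and 1.84983 O.
37.00 wt% SiO2 ÷ 60.083 g/mol = 0.61581 mol, giving 0.61581 Si and 1.23162 O.
Oxygen sums to 3.08145; scaling by 5/3.08145 = 1.62261 puts the formula on 5 O.
Si: 0.61581 × 1.62261 = 0.999 atoms per formula unit.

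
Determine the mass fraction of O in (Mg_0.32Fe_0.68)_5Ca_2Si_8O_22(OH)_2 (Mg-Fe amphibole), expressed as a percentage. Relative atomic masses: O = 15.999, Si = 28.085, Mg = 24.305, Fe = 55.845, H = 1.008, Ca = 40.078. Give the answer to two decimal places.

M((Mg_0.32Fe_0.68)_5Ca_2Si_8O_22(OH)_2) = 919.589 g/mol.
O contributes 24 × 15.999 = 383.976 g per mole.
383.976/919.589 = 0.4176 → 41.76%.

41.76 weight percent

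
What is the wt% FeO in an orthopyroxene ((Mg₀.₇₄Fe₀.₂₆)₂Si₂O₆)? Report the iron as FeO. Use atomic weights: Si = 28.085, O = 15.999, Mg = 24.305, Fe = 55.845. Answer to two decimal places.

Formula mass = 217.175 g/mol.
0.52 Fe → 0.5200 mol FeO per formula unit; M(FeO) = 71.844, so FeO mass = 37.359 g.
37.359/217.175 × 100 = 17.20 wt%.

17.20 wt%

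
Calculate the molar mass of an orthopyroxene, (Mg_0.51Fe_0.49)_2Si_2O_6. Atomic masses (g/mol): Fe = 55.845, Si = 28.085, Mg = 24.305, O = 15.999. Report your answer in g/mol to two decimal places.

231.68 g/mol

Mg: 1.02 × 24.305 = 24.7911
Fe: 0.98 × 55.845 = 54.7281
Si: 2 × 28.085 = 56.1700
O: 6 × 15.999 = 95.9940
Summing the contributions gives the formula mass.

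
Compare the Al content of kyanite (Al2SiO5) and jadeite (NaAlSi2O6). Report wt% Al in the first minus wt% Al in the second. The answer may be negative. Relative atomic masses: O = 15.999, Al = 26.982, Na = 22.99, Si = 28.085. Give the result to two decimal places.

19.95 percentage points

First mineral: 53.964 g Al in 162.044 g formula = 33.30 wt% Al.
Second mineral: 26.982 g Al in 202.136 g formula = 13.35 wt% Al.
33.30% − 13.35% gives a difference of 19.95 percentage points.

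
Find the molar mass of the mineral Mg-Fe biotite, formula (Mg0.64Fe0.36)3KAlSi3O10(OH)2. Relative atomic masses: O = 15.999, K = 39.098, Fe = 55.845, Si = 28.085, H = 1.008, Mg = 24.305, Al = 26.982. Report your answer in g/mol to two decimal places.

451.32 g/mol

Mg: 1.92 × 24.305 = 46.6656
Fe: 1.08 × 55.845 = 60.3126
K: 1 × 39.098 = 39.0980
Al: 1 × 26.982 = 26.9820
Si: 3 × 28.085 = 84.2550
O: 12 × 15.999 = 191.9880
H: 2 × 1.008 = 2.0160
Summing the contributions gives the formula mass.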